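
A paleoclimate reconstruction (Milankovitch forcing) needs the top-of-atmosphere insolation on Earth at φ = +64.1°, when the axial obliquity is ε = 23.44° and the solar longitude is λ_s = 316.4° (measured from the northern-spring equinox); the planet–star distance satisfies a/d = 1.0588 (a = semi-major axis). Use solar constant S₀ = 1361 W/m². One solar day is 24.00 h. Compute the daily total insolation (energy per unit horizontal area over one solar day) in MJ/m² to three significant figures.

4.50 MJ/m²

Solar declination: sin δ = sin ε · sin λ_s = sin 23.44° × sin 316.4° = -0.27432, so δ = -15.922°.
cos H₀ = −tan(+64.1°) tan(-15.922°) = 0.5875, H₀ = 0.9429 rad.
Bracket: H₀ sin φ sin δ + cos φ cos δ sin H₀ = 0.9429×0.89956×-0.27432 + 0.43680×0.96164×0.80924 = -0.232677 + 0.339917 = 0.107240.
Inverse-square distance factor (a/d)² = 1.0588² = 1.121057.
Q̄ = (S₀/π) × 1.121057 × [bracket] = (1361/π) × 1.121057 × 0.107240 = 52.083 W/m².
Daily total = Q̄ × 24.00 h × 3600 s/h = 52.083 × 24.00 × 3600 / 10⁶ = 4.500 MJ/m².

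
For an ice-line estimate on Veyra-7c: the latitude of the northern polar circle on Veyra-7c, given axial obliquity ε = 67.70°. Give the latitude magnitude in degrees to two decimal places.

The polar circle is the lowest latitude that experiences at least one full rotation of continuous daylight at the northern-summer solstice; it lies at |φ| = 90° − ε = 90° − 67.70° = 22.30°.

22.30°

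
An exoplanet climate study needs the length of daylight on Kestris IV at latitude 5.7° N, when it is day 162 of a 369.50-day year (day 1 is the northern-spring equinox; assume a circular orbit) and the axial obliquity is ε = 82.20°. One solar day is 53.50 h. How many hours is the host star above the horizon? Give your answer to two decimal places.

Solar longitude: λ_s = 360° × (162 − 1)/369.50 = 156.861°.
sin δ = sin 82.20° × sin 156.861° = 0.38933, so δ = +22.913°.
cos H₀ = −tan φ · tan δ = −tan(+5.7°) × tan(+22.913°) = -0.0422, so H₀ = 1.6130 rad = 92.42°.
Daylight = 2H₀/(2π) × 53.50 h = (1.6130/π) × 53.50 = 27.47 h.

27.47 h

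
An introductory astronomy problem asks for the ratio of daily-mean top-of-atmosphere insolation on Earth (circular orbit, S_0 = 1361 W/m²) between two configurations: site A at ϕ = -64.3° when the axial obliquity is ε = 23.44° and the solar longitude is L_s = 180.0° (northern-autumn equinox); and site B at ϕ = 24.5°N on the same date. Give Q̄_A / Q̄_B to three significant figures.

— Configuration A (ϕ=-64.3°):
Solar declination: sin δ = sin ε · sin L_s = sin 23.44° × sin 180.0° = 0.00000, so δ = +0.000°.
cos h₀ = −tan(-64.3°) tan(+0.000°) = 0.0000, h₀ = 1.5708 rad.
Bracket: h₀ sin ϕ sin δ + cos ϕ cos δ sin h₀ = 1.5708×-0.90108×0.00000 + 0.43366×1.00000×1.00000 = -0.000000 + 0.433660 = 0.433660.
Q̄ = (S_0/π) × [bracket] = (1361/π) × 0.433660 = 187.87 W/m².
— Configuration B (ϕ=+24.5°):
cos h₀ = −tan(+24.5°) tan(+0.000°) = -0.0000, h₀ = 1.5708 rad.
Bracket: h₀ sin ϕ sin δ + cos ϕ cos δ sin h₀ = 1.5708×0.41469×0.00000 + 0.90996×1.00000×1.00000 = 0.000000 + 0.909960 = 0.909960.
Q̄ = (S_0/π) × [bracket] = (1361/π) × 0.909960 = 394.21 W/m².
Ratio Q̄_A / Q̄_B = 187.87 / 394.21 = 0.4766.

Q̄_A / Q̄_B ≈ 0.477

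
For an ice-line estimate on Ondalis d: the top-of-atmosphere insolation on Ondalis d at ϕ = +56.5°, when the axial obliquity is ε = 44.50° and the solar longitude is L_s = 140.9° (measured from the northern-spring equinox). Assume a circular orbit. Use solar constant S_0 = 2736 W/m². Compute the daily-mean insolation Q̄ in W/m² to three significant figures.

Solar declination: sin δ = sin ε · sin L_s = sin 44.50° × sin 140.9° = 0.44205, so δ = +26.235°.
cos h₀ = −tan(+56.5°) tan(+26.235°) = -0.7446, h₀ = 2.4107 rad.
Bracket: h₀ sin ϕ sin δ + cos ϕ cos δ sin h₀ = 2.4107×0.83389×0.44205 + 0.55194×0.89699×0.66756 = 0.888635 + 0.330499 = 1.219134.
Q̄ = (S_0/π) × [bracket] = (2736/π) × 1.219134 = 1062 W/m².

Q̄ ≈ 1.06e+03 W/m²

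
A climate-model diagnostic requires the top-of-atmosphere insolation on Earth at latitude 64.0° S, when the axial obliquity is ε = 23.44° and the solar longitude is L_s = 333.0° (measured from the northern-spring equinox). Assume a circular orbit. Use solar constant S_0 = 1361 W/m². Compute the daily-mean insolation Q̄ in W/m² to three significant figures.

Q̄ ≈ 311 W/m²

Solar declination: sin δ = sin ε · sin L_s = sin 23.44° × sin 333.0° = -0.18059, so δ = -10.404°.
cos h₀ = −tan(-64.0°) tan(-10.404°) = -0.3765, h₀ = 1.9568 rad.
Bracket: h₀ sin ϕ sin δ + cos ϕ cos δ sin h₀ = 1.9568×-0.89879×-0.18059 + 0.43837×0.98356×0.92643 = 0.317613 + 0.399443 = 0.717056.
Q̄ = (S_0/π) × [bracket] = (1361/π) × 0.717056 = 310.6 W/m².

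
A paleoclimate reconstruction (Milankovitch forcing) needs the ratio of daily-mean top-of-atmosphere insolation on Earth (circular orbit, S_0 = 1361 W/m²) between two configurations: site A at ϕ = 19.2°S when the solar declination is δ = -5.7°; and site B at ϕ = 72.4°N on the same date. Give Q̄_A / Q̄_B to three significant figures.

Q̄_A / Q̄_B ≈ 5.93

— Configuration A (ϕ=-19.2°):
cos h₀ = −tan(-19.2°) tan(-5.700°) = -0.0348, h₀ = 1.6056 rad.
Bracket: h₀ sin ϕ sin δ + cos ϕ cos δ sin h₀ = 1.6056×-0.32887×-0.09932 + 0.94438×0.99506×0.99940 = 0.052444 + 0.939151 = 0.991595.
Q̄ = (S_0/π) × [bracket] = (1361/π) × 0.991595 = 429.58 W/m².
— Configuration B (ϕ=+72.4°):
cos h₀ = −tan(+72.4°) tan(-5.700°) = 0.3147, h₀ = 1.2507 rad.
Bracket: h₀ sin ϕ sin δ + cos ϕ cos δ sin h₀ = 1.2507×0.95319×-0.09932 + 0.30237×0.99506×0.94921 = -0.118405 + 0.285595 = 0.167190.
Q̄ = (S_0/π) × [bracket] = (1361/π) × 0.167190 = 72.430 W/m².
Ratio Q̄_A / Q̄_B = 429.58 / 72.430 = 5.931.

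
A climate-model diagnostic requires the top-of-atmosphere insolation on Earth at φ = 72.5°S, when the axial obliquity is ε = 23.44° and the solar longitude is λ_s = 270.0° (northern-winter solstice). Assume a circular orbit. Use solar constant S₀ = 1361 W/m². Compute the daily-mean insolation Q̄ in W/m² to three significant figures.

Solar declination: sin δ = sin ε · sin λ_s = sin 23.44° × sin 270.0° = -0.39779, so δ = -23.440°.
cos H₀ = −tan(-72.5°) tan(-23.440°) = -1.3751 ≤ −1 ⇒ polar day, H₀ = π.
Bracket: H₀ sin φ sin δ + cos φ cos δ sin H₀ = 3.1416×-0.95372×-0.39779 + 0.30071×0.91748×0.00000 = 1.191861 + 0.000000 = 1.191861.
Q̄ = (S₀/π) × [bracket] = (1361/π) × 1.191861 = 516.3 W/m².

Q̄ ≈ 516 W/m²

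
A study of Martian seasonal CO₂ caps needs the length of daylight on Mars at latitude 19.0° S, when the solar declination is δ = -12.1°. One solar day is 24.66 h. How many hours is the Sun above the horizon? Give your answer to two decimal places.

cos H₀ = −tan φ · tan δ = −tan(-19.0°) × tan(-12.100°) = -0.0738, so H₀ = 1.6447 rad = 94.23°.
Daylight = 2H₀/(2π) × 24.66 h = (1.6447/π) × 24.66 = 12.91 h.

12.91 h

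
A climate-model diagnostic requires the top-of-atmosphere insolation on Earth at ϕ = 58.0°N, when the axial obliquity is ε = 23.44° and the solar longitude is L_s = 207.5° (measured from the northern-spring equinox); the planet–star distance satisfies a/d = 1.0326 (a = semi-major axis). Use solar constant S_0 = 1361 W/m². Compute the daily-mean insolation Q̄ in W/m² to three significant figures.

Solar declination: sin δ = sin ε · sin L_s = sin 23.44° × sin 207.5° = -0.18368, so δ = -10.584°.
cos h₀ = −tan(+58.0°) tan(-10.584°) = 0.2990, h₀ = 1.2671 rad.
Bracket: h₀ sin ϕ sin δ + cos ϕ cos δ sin h₀ = 1.2671×0.84805×-0.18368 + 0.52992×0.98299×0.95424 = -0.197376 + 0.497069 = 0.299693.
Inverse-square distance factor (a/d)² = 1.0326² = 1.066263.
Q̄ = (S_0/π) × 1.066263 × [bracket] = (1361/π) × 1.066263 × 0.299693 = 138.4 W/m².

Q̄ ≈ 138 W/m²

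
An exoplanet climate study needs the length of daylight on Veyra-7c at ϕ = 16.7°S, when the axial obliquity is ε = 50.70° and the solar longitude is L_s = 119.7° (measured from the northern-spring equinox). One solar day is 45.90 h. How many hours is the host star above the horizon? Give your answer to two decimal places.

18.92 h

Solar declination: sin δ = sin ε · sin L_s = sin 50.70° × sin 119.7° = 0.67218, so δ = +42.236°.
cos h₀ = −tan ϕ · tan δ = −tan(-16.7°) × tan(+42.236°) = 0.2724, so h₀ = 1.2949 rad = 74.19°.
Daylight = 2h₀/(2π) × 45.90 h = (1.2949/π) × 45.90 = 18.92 h.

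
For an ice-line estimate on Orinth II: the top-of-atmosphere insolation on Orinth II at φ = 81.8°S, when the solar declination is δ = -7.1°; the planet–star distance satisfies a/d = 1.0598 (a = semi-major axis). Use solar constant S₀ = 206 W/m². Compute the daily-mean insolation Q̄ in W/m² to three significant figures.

Q̄ ≈ 28.8 W/m²

cos H₀ = −tan(-81.8°) tan(-7.100°) = -0.8644, H₀ = 2.6147 rad.
Bracket: H₀ sin φ sin δ + cos φ cos δ sin H₀ = 2.6147×-0.98978×-0.12360 + 0.14263×0.99233×0.50287 = 0.319874 + 0.071174 = 0.391048.
Inverse-square distance factor (a/d)² = 1.0598² = 1.123176.
Q̄ = (S₀/π) × 1.123176 × [bracket] = (206/π) × 1.123176 × 0.391048 = 28.80 W/m².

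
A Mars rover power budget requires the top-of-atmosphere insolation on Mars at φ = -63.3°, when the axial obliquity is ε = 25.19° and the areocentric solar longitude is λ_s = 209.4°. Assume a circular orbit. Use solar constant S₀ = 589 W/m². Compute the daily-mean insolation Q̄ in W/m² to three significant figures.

sin δ = sin 25.19° × sin 209.4° = -0.20894, so δ = -12.060°.
cos H₀ = −tan(-63.3°) tan(-12.060°) = -0.4248, H₀ = 2.0095 rad.
Bracket: H₀ sin φ sin δ + cos φ cos δ sin H₀ = 2.0095×-0.89337×-0.20894 + 0.44932×0.97793×0.90528 = 0.375095 + 0.397783 = 0.772878.
Q̄ = (S₀/π) × [bracket] = (589/π) × 0.772878 = 144.9 W/m².

Q̄ ≈ 145 W/m²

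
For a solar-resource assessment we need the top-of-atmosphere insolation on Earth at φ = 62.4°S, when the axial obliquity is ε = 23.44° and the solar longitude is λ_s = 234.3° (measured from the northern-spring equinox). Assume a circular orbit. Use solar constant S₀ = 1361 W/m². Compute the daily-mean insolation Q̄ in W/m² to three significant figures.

Solar declination: sin δ = sin ε · sin λ_s = sin 23.44° × sin 234.3° = -0.32304, so δ = -18.847°.
cos H₀ = −tan(-62.4°) tan(-18.847°) = -0.6529, H₀ = 2.2822 rad.
Bracket: H₀ sin φ sin δ + cos φ cos δ sin H₀ = 2.2822×-0.88620×-0.32304 + 0.46330×0.94639×0.75743 = 0.653344 + 0.332105 = 0.985449.
Q̄ = (S₀/π) × [bracket] = (1361/π) × 0.985449 = 426.9 W/m².

Q̄ ≈ 427 W/m²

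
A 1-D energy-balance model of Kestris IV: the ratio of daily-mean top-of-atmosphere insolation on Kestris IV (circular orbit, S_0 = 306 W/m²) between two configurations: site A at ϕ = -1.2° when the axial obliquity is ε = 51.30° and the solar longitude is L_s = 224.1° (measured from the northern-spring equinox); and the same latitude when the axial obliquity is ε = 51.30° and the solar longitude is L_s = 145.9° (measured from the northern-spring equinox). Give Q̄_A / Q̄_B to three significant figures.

Q̄_A / Q̄_B ≈ 0.969

— Configuration A (ϕ=-1.2°):
Solar declination: sin δ = sin ε · sin L_s = sin 51.30° × sin 224.1° = -0.54311, so δ = -32.896°.
cos h₀ = −tan(-1.2°) tan(-32.896°) = -0.0135, h₀ = 1.5843 rad.
Bracket: h₀ sin ϕ sin δ + cos ϕ cos δ sin h₀ = 1.5843×-0.02094×-0.54311 + 0.99978×0.83966×0.99991 = 0.018018 + 0.839400 = 0.857418.
Q̄ = (S_0/π) × [bracket] = (306/π) × 0.857418 = 83.515 W/m².
— Configuration B (ϕ=-1.2°):
Solar declination: sin δ = sin ε · sin L_s = sin 51.30° × sin 145.9° = 0.43754, so δ = +25.947°.
cos h₀ = −tan(-1.2°) tan(+25.947°) = 0.0102, h₀ = 1.5606 rad.
Bracket: h₀ sin ϕ sin δ + cos ϕ cos δ sin h₀ = 1.5606×-0.02094×0.43754 + 0.99978×0.89920×0.99995 = -0.014298 + 0.898957 = 0.884659.
Q̄ = (S_0/π) × [bracket] = (306/π) × 0.884659 = 86.168 W/m².
Ratio Q̄_A / Q̄_B = 83.515 / 86.168 = 0.9692.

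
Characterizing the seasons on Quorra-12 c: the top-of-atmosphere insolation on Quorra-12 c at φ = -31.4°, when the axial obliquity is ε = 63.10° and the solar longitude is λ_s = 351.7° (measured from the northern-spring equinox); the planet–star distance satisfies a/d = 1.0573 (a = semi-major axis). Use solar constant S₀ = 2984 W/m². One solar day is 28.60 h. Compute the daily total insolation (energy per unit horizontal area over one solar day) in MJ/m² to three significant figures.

104 MJ/m²

Solar declination: sin δ = sin ε · sin λ_s = sin 63.10° × sin 351.7° = -0.12874, so δ = -7.397°.
cos H₀ = −tan(-31.4°) tan(-7.397°) = -0.0792, H₀ = 1.6501 rad.
Bracket: H₀ sin φ sin δ + cos φ cos δ sin H₀ = 1.6501×-0.52101×-0.12874 + 0.85355×0.99168×0.99686 = 0.110680 + 0.843791 = 0.954471.
Inverse-square distance factor (a/d)² = 1.0573² = 1.117883.
Q̄ = (S₀/π) × 1.117883 × [bracket] = (2984/π) × 1.117883 × 0.954471 = 1013.5 W/m².
Daily total = Q̄ × 28.60 h × 3600 s/h = 1013.5 × 28.60 × 3600 / 10⁶ = 104.3 MJ/m².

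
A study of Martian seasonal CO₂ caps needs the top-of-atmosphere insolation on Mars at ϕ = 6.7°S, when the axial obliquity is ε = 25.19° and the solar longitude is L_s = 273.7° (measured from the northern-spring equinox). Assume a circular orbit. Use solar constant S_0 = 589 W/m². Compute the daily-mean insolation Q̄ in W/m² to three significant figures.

Q̄ ≈ 183 W/m²

Solar declination: sin δ = sin ε · sin L_s = sin 25.19° × sin 273.7° = -0.42473, so δ = -25.134°.
cos h₀ = −tan(-6.7°) tan(-25.134°) = -0.0551, h₀ = 1.6259 rad.
Bracket: h₀ sin ϕ sin δ + cos ϕ cos δ sin h₀ = 1.6259×-0.11667×-0.42473 + 0.99317×0.90532×0.99848 = 0.080569 + 0.897770 = 0.978339.
Q̄ = (S_0/π) × [bracket] = (589/π) × 0.978339 = 183.4 W/m².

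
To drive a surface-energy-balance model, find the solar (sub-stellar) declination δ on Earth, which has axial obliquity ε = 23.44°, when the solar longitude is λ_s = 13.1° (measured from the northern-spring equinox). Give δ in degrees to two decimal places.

δ = +5.17°

sin δ = sin ε · sin λ_s = sin 23.44° × sin 13.1° = 0.090159.
δ = arcsin(0.090159) = +5.17°.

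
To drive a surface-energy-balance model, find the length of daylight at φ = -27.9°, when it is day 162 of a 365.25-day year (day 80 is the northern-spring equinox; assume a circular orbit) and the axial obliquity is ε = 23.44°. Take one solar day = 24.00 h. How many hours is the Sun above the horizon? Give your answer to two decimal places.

Solar longitude: λ_s = 360° × (162 − 80)/365.25 = 80.821°.
sin δ = sin 23.44° × sin 80.821° = 0.39270, so δ = +23.122°.
cos H₀ = −tan φ · tan δ = −tan(-27.9°) × tan(+23.122°) = 0.2261, so H₀ = 1.3427 rad = 76.93°.
Daylight = 2H₀/(2π) × 24.00 h = (1.3427/π) × 24.00 = 10.26 h.

10.26 h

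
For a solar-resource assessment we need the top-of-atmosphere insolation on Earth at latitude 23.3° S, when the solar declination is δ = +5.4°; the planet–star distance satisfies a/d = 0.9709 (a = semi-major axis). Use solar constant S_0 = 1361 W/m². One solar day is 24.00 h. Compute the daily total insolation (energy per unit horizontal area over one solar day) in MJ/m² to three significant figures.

30.2 MJ/m²

cos h₀ = −tan(-23.3°) tan(+5.400°) = 0.0407, h₀ = 1.5301 rad.
Bracket: h₀ sin ϕ sin δ + cos ϕ cos δ sin h₀ = 1.5301×-0.39555×0.09411 + 0.91845×0.99556×0.99917 = -0.056958 + 0.913613 = 0.856655.
Inverse-square distance factor (a/d)² = 0.9709² = 0.942647.
Q̄ = (S_0/π) × 0.942647 × [bracket] = (1361/π) × 0.942647 × 0.856655 = 349.84 W/m².
Daily total = Q̄ × 24.00 h × 3600 s/h = 349.84 × 24.00 × 3600 / 10⁶ = 30.23 MJ/m².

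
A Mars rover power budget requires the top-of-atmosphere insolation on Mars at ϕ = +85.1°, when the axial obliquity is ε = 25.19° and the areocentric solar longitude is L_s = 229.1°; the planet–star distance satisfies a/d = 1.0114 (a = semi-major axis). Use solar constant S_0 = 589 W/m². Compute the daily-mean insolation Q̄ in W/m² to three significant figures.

Q̄ ≈ 0.00 W/m²

sin δ = sin 25.19° × sin 229.1° = -0.32171, so δ = -18.766°.
cos h₀ = −tan(+85.1°) tan(-18.766°) = 3.9632 ≥ 1 ⇒ polar night, h₀ = 0 and Q̄ = 0.
Inverse-square distance factor (a/d)² = 1.0114² = 1.022930.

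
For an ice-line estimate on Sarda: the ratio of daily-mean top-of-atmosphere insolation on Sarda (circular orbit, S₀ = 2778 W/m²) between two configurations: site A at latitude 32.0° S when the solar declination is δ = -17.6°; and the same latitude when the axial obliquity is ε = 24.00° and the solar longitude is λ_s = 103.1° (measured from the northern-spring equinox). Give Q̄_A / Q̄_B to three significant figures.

Q̄_A / Q̄_B ≈ 2.25

— Configuration A (φ=-32.0°):
cos H₀ = −tan(-32.0°) tan(-17.600°) = -0.1982, H₀ = 1.7703 rad.
Bracket: H₀ sin φ sin δ + cos φ cos δ sin H₀ = 1.7703×-0.52992×-0.30237 + 0.84805×0.95319×0.98016 = 0.283659 + 0.792315 = 1.075974.
Q̄ = (S₀/π) × [bracket] = (2778/π) × 1.075974 = 951.45 W/m².
— Configuration B (φ=-32.0°):
Solar declination: sin δ = sin ε · sin λ_s = sin 24.00° × sin 103.1° = 0.39615, so δ = +23.338°.
cos H₀ = −tan(-32.0°) tan(+23.338°) = 0.2696, H₀ = 1.2978 rad.
Bracket: H₀ sin φ sin δ + cos φ cos δ sin H₀ = 1.2978×-0.52992×0.39615 + 0.84805×0.91819×0.96297 = -0.272444 + 0.749837 = 0.477393.
Q̄ = (S₀/π) × [bracket] = (2778/π) × 0.477393 = 422.14 W/m².
Ratio Q̄_A / Q̄_B = 951.45 / 422.14 = 2.254.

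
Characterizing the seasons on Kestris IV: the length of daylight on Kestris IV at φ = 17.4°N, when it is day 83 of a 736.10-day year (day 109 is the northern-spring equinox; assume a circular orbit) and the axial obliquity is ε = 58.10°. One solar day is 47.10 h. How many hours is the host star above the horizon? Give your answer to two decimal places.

22.66 h

Solar longitude: λ_s = 360° × (83 − 109)/736.10 = -12.716°, i.e. -12.716° + 360° = 347.284°.
sin δ = sin 58.10° × sin 347.284° = -0.18687, so δ = -10.770°.
cos H₀ = −tan φ · tan δ = −tan(+17.4°) × tan(-10.770°) = 0.0596, so H₀ = 1.5111 rad = 86.58°.
Daylight = 2H₀/(2π) × 47.10 h = (1.5111/π) × 47.10 = 22.66 h.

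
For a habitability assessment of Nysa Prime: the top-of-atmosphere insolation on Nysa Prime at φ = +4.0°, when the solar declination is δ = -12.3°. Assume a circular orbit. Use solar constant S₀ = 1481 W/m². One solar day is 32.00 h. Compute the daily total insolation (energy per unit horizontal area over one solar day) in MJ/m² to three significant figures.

51.7 MJ/m²

cos H₀ = −tan(+4.0°) tan(-12.300°) = 0.0152, H₀ = 1.5555 rad.
Bracket: H₀ sin φ sin δ + cos φ cos δ sin H₀ = 1.5555×0.06976×-0.21303 + 0.99756×0.97705×0.99988 = -0.023116 + 0.974549 = 0.951433.
Q̄ = (S₀/π) × [bracket] = (1481/π) × 0.951433 = 448.52 W/m².
Daily total = Q̄ × 32.00 h × 3600 s/h = 448.52 × 32.00 × 3600 / 10⁶ = 51.67 MJ/m².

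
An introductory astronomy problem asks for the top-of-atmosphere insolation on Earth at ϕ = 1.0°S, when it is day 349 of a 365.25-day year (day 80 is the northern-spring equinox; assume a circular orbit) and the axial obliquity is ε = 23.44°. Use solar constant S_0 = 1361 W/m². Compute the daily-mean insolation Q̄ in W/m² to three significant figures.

Solar longitude: L_s = 360° × (349 − 80)/365.25 = 265.133°.
sin δ = sin 23.44° × sin 265.133° = -0.39635, so δ = -23.350°.
cos h₀ = −tan(-1.0°) tan(-23.350°) = -0.0075, h₀ = 1.5783 rad.
Bracket: h₀ sin ϕ sin δ + cos ϕ cos δ sin h₀ = 1.5783×-0.01745×-0.39635 + 0.99985×0.91810×0.99997 = 0.010916 + 0.917935 = 0.928851.
Q̄ = (S_0/π) × [bracket] = (1361/π) × 0.928851 = 402.4 W/m².

Q̄ ≈ 402 W/m²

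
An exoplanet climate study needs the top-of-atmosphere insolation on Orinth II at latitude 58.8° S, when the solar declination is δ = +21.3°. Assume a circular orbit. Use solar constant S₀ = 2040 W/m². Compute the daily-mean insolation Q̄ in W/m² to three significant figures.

cos H₀ = −tan(-58.8°) tan(+21.300°) = 0.6438, H₀ = 0.8714 rad.
Bracket: H₀ sin φ sin δ + cos φ cos δ sin H₀ = 0.8714×-0.85536×0.36325 + 0.51803×0.93169×0.76522 = -0.270752 + 0.369328 = 0.098576.
Q̄ = (S₀/π) × [bracket] = (2040/π) × 0.098576 = 64.01 W/m².

Q̄ ≈ 64.0 W/m²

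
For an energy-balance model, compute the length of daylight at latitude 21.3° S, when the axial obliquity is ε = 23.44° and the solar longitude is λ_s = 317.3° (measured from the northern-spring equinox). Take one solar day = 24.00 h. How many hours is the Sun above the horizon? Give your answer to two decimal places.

Solar declination: sin δ = sin ε · sin λ_s = sin 23.44° × sin 317.3° = -0.26976, so δ = -15.650°.
cos H₀ = −tan φ · tan δ = −tan(-21.3°) × tan(-15.650°) = -0.1092, so H₀ = 1.6802 rad = 96.27°.
Daylight = 2H₀/(2π) × 24.00 h = (1.6802/π) × 24.00 = 12.84 h.

12.84 h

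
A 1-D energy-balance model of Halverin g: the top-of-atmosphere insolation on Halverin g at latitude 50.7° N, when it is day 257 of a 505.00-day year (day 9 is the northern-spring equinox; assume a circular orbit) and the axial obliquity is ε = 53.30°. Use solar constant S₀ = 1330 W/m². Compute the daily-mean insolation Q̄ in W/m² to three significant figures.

Solar longitude: λ_s = 360° × (257 − 9)/505.00 = 176.792°.
sin δ = sin 53.30° × sin 176.792° = 0.04487, so δ = +2.572°.
cos H₀ = −tan(+50.7°) tan(+2.572°) = -0.0549, H₀ = 1.6257 rad.
Bracket: H₀ sin φ sin δ + cos φ cos δ sin H₀ = 1.6257×0.77384×0.04487 + 0.63338×0.99899×0.99849 = 0.056448 + 0.631785 = 0.688233.
Q̄ = (S₀/π) × [bracket] = (1330/π) × 0.688233 = 291.4 W/m².

Q̄ ≈ 291 W/m²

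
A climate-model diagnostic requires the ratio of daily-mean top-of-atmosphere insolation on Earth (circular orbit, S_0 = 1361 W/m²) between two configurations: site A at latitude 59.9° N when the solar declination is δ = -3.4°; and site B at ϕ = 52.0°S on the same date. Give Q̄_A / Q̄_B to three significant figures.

— Configuration A (ϕ=+59.9°):
cos h₀ = −tan(+59.9°) tan(-3.400°) = 0.1025, h₀ = 1.4681 rad.
Bracket: h₀ sin ϕ sin δ + cos ϕ cos δ sin h₀ = 1.4681×0.86515×-0.05931 + 0.50151×0.99824×0.99473 = -0.075331 + 0.497989 = 0.422658.
Q̄ = (S_0/π) × [bracket] = (1361/π) × 0.422658 = 183.10 W/m².
— Configuration B (ϕ=-52.0°):
cos h₀ = −tan(-52.0°) tan(-3.400°) = -0.0760, h₀ = 1.6469 rad.
Bracket: h₀ sin ϕ sin δ + cos ϕ cos δ sin h₀ = 1.6469×-0.78801×-0.05931 + 0.61566×0.99824×0.99710 = 0.076971 + 0.612794 = 0.689765.
Q̄ = (S_0/π) × [bracket] = (1361/π) × 0.689765 = 298.82 W/m².
Ratio Q̄_A / Q̄_B = 183.10 / 298.82 = 0.6127.

Q̄_A / Q̄_B ≈ 0.613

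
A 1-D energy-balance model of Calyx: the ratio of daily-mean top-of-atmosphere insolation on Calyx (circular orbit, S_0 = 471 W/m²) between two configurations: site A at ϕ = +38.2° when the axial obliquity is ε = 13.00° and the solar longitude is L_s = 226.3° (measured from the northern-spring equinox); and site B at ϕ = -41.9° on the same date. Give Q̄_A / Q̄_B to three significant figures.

— Configuration A (ϕ=+38.2°):
Solar declination: sin δ = sin ε · sin L_s = sin 13.00° × sin 226.3° = -0.16263, so δ = -9.360°.
cos h₀ = −tan(+38.2°) tan(-9.360°) = 0.1297, h₀ = 1.4407 rad.
Bracket: h₀ sin ϕ sin δ + cos ϕ cos δ sin h₀ = 1.4407×0.61841×-0.16263 + 0.78586×0.98669×0.99155 = -0.144894 + 0.768848 = 0.623954.
Q̄ = (S_0/π) × [bracket] = (471/π) × 0.623954 = 93.546 W/m².
— Configuration B (ϕ=-41.9°):
cos h₀ = −tan(-41.9°) tan(-9.360°) = -0.1479, h₀ = 1.7192 rad.
Bracket: h₀ sin ϕ sin δ + cos ϕ cos δ sin h₀ = 1.7192×-0.66783×-0.16263 + 0.74431×0.98669×0.98900 = 0.186721 + 0.726325 = 0.913046.
Q̄ = (S_0/π) × [bracket] = (471/π) × 0.913046 = 136.89 W/m².
Ratio Q̄_A / Q̄_B = 93.546 / 136.89 = 0.6834.

Q̄_A / Q̄_B ≈ 0.683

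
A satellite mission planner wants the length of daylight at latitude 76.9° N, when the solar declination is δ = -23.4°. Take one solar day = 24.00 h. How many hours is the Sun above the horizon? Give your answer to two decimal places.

0.00 h

cos h₀ = −tan ϕ · tan δ = 1.8596 ≥ 1, so the Sun never rises (polar night) and h₀ = 0.
Daylight = 2h₀/(2π) × 24.00 h = (0.0000/π) × 24.00 = 0.00 h.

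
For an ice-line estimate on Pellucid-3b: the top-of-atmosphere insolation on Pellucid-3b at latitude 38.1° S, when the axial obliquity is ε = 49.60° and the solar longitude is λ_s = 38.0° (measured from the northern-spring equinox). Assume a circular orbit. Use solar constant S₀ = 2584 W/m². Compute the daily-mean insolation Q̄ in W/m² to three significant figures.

Q̄ ≈ 248 W/m²

Solar declination: sin δ = sin ε · sin λ_s = sin 49.60° × sin 38.0° = 0.46885, so δ = +27.960°.
cos H₀ = −tan(-38.1°) tan(+27.960°) = 0.4162, H₀ = 1.1415 rad.
Bracket: H₀ sin φ sin δ + cos φ cos δ sin H₀ = 1.1415×-0.61704×0.46885 + 0.78694×0.88328×0.90927 = -0.330235 + 0.632023 = 0.301788.
Q̄ = (S₀/π) × [bracket] = (2584/π) × 0.301788 = 248.2 W/m².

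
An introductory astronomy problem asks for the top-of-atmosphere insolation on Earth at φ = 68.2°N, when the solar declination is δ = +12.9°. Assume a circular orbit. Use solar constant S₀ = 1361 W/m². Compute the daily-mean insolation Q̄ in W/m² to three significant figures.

Q̄ ≈ 324 W/m²

cos H₀ = −tan(+68.2°) tan(+12.900°) = -0.5726, H₀ = 2.1805 rad.
Bracket: H₀ sin φ sin δ + cos φ cos δ sin H₀ = 2.1805×0.92849×0.22325 + 0.37137×0.97476×0.81982 = 0.451986 + 0.296772 = 0.748758.
Q̄ = (S₀/π) × [bracket] = (1361/π) × 0.748758 = 324.4 W/m².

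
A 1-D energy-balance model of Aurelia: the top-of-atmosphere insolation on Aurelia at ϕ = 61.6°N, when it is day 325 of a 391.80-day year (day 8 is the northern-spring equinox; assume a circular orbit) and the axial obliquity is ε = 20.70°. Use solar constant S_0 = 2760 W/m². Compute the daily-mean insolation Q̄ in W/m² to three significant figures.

Solar longitude: L_s = 360° × (325 − 8)/391.80 = 291.271°.
sin δ = sin 20.70° × sin 291.271° = -0.32939, so δ = -19.232°.
cos h₀ = −tan(+61.6°) tan(-19.232°) = 0.6452, h₀ = 0.8695 rad.
Bracket: h₀ sin ϕ sin δ + cos ϕ cos δ sin h₀ = 0.8695×0.87965×-0.32939 + 0.47562×0.94419×0.76401 = -0.251936 + 0.343098 = 0.091162.
Q̄ = (S_0/π) × [bracket] = (2760/π) × 0.091162 = 80.09 W/m².

Q̄ ≈ 80.1 W/m²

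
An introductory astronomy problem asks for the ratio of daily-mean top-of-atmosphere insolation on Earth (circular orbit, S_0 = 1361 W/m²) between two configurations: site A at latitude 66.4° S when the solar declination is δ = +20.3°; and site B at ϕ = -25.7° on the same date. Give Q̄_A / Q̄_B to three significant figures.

— Configuration A (ϕ=-66.4°):
cos h₀ = −tan(-66.4°) tan(+20.300°) = 0.8467, h₀ = 0.5611 rad.
Bracket: h₀ sin ϕ sin δ + cos ϕ cos δ sin h₀ = 0.5611×-0.91636×0.34694 + 0.40035×0.93789×0.53208 = -0.178386 + 0.199788 = 0.021402.
Q̄ = (S_0/π) × [bracket] = (1361/π) × 0.021402 = 9.2718 W/m².
— Configuration B (ϕ=-25.7°):
cos h₀ = −tan(-25.7°) tan(+20.300°) = 0.1780, h₀ = 1.3918 rad.
Bracket: h₀ sin ϕ sin δ + cos ϕ cos δ sin h₀ = 1.3918×-0.43366×0.34694 + 0.90108×0.93789×0.98403 = -0.209402 + 0.831617 = 0.622215.
Q̄ = (S_0/π) × [bracket] = (1361/π) × 0.622215 = 269.56 W/m².
Ratio Q̄_A / Q̄_B = 9.2718 / 269.56 = 0.03440.

Q̄_A / Q̄_B ≈ 0.0344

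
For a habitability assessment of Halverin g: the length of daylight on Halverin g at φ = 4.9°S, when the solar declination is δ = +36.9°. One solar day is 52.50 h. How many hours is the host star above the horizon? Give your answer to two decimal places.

25.17 h

cos H₀ = −tan φ · tan δ = −tan(-4.9°) × tan(+36.900°) = 0.0644, so H₀ = 1.5064 rad = 86.31°.
Daylight = 2H₀/(2π) × 52.50 h = (1.5064/π) × 52.50 = 25.17 h.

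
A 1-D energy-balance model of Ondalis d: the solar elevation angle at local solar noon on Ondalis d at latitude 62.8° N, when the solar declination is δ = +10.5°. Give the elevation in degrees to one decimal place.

At local noon the hour angle is zero, so the zenith angle equals |φ − δ| = |+62.8° − (+10.500°)| = 52.300°.
Elevation = 90° − 52.300° = 37.7°.

37.7°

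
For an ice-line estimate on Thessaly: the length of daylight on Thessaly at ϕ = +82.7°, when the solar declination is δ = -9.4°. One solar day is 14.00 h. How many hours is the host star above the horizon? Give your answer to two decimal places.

0.00 h

cos h₀ = −tan ϕ · tan δ = 1.2923 ≥ 1, so the host star never rises (polar night) and h₀ = 0.
Daylight = 2h₀/(2π) × 14.00 h = (0.0000/π) × 14.00 = 0.00 h.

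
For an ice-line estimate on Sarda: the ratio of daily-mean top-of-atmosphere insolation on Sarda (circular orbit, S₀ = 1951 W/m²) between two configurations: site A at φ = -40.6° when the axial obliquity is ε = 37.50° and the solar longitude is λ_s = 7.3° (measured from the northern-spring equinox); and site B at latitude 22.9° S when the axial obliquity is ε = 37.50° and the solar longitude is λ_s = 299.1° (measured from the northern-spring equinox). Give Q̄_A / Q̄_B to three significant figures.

— Configuration A (φ=-40.6°):
Solar declination: sin δ = sin ε · sin λ_s = sin 37.50° × sin 7.3° = 0.07735, so δ = +4.436°.
cos H₀ = −tan(-40.6°) tan(+4.436°) = 0.0665, H₀ = 1.5042 rad.
Bracket: H₀ sin φ sin δ + cos φ cos δ sin H₀ = 1.5042×-0.65077×0.07735 + 0.75927×0.99700×0.99779 = -0.075717 + 0.755319 = 0.679602.
Q̄ = (S₀/π) × [bracket] = (1951/π) × 0.679602 = 422.05 W/m².
— Configuration B (φ=-22.9°):
Solar declination: sin δ = sin ε · sin λ_s = sin 37.50° × sin 299.1° = -0.53192, so δ = -32.135°.
cos H₀ = −tan(-22.9°) tan(-32.135°) = -0.2653, H₀ = 1.8394 rad.
Bracket: H₀ sin φ sin δ + cos φ cos δ sin H₀ = 1.8394×-0.38912×-0.53192 + 0.92119×0.84680×0.96415 = 0.380720 + 0.752098 = 1.132818.
Q̄ = (S₀/π) × [bracket] = (1951/π) × 1.132818 = 703.51 W/m².
Ratio Q̄_A / Q̄_B = 422.05 / 703.51 = 0.5999.

Q̄_A / Q̄_B ≈ 0.600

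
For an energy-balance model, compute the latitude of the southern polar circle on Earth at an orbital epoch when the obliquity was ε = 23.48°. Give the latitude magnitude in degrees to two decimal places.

The polar circle is the lowest latitude that experiences at least one full rotation of continuous darkness at the northern-summer solstice; it lies at |φ| = 90° − ε = 90° − 23.48° = 66.52°.

66.52°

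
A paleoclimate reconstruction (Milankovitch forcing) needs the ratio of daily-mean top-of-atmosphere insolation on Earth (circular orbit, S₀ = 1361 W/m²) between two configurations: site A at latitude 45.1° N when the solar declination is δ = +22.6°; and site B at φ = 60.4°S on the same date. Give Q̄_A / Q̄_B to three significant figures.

Q̄_A / Q̄_B ≈ 18.9

— Configuration A (φ=+45.1°):
cos H₀ = −tan(+45.1°) tan(+22.600°) = -0.4177, H₀ = 2.0017 rad.
Bracket: H₀ sin φ sin δ + cos φ cos δ sin H₀ = 2.0017×0.70834×0.38430 + 0.70587×0.92321×0.90858 = 0.544893 + 0.592091 = 1.136984.
Q̄ = (S₀/π) × [bracket] = (1361/π) × 1.136984 = 492.56 W/m².
— Configuration B (φ=-60.4°):
cos H₀ = −tan(-60.4°) tan(+22.600°) = 0.7327, H₀ = 0.7484 rad.
Bracket: H₀ sin φ sin δ + cos φ cos δ sin H₀ = 0.7484×-0.86949×0.38430 + 0.49394×0.92321×0.68050 = -0.250074 + 0.310315 = 0.060241.
Q̄ = (S₀/π) × [bracket] = (1361/π) × 0.060241 = 26.098 W/m².
Ratio Q̄_A / Q̄_B = 492.56 / 26.098 = 18.87.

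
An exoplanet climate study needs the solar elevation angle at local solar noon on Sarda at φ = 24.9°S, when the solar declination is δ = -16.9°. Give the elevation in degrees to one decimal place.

At local noon the hour angle is zero, so the zenith angle equals |φ − δ| = |-24.9° − (-16.900°)| = 8.000°.
Elevation = 90° − 8.000° = 82.0°.

82.0°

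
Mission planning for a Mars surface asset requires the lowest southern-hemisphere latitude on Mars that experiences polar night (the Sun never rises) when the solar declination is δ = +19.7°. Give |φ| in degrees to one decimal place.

Polar night requires cos H₀ = −tan φ tan δ ≥ 1, i.e. tan φ tan δ ≤ −1.
The boundary is |tan φ| · |tan δ| = 1, so |φ| = 90° − |δ| = 90° − 19.7° = 70.3° in the southern hemisphere.

|φ| = 70.3°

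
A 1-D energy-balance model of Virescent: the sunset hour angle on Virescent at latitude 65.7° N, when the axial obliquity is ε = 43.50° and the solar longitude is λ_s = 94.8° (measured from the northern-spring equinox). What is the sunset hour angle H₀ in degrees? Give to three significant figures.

H₀ = 180°

Solar declination: sin δ = sin ε · sin λ_s = sin 43.50° × sin 94.8° = 0.68594, so δ = +43.310°.
Sunrise equation: cos H₀ = −tan φ · tan δ = -2.0878 ≤ −1, so the host star never sets (polar day) and H₀ = π.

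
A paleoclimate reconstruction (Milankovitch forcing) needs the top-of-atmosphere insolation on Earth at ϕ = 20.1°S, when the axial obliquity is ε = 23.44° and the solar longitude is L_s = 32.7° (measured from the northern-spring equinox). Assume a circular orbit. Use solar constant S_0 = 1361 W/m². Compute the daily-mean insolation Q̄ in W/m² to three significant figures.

Q̄ ≈ 348 W/m²

Solar declination: sin δ = sin ε · sin L_s = sin 23.44° × sin 32.7° = 0.21490, so δ = +12.410°.
cos h₀ = −tan(-20.1°) tan(+12.410°) = 0.0805, h₀ = 1.4902 rad.
Bracket: h₀ sin ϕ sin δ + cos ϕ cos δ sin h₀ = 1.4902×-0.34366×0.21490 + 0.93909×0.97664×0.99675 = -0.110055 + 0.914172 = 0.804117.
Q̄ = (S_0/π) × [bracket] = (1361/π) × 0.804117 = 348.4 W/m².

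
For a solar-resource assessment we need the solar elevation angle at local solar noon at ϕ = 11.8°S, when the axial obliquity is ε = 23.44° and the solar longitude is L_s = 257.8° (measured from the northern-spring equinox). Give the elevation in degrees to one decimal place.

Solar declination: sin δ = sin ε · sin L_s = sin 23.44° × sin 257.8° = -0.38880, so δ = -22.880°.
At local noon the hour angle is zero, so the zenith angle equals |ϕ − δ| = |-11.8° − (-22.880°)| = 11.080°.
Elevation = 90° − 11.080° = 78.9°.

78.9°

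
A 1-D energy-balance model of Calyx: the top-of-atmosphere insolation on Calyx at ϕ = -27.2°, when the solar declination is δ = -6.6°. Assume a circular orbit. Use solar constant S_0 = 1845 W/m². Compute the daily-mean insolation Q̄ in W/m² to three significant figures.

Q̄ ≈ 568 W/m²

cos h₀ = −tan(-27.2°) tan(-6.600°) = -0.0595, h₀ = 1.6303 rad.
Bracket: h₀ sin ϕ sin δ + cos ϕ cos δ sin h₀ = 1.6303×-0.45710×-0.11494 + 0.88942×0.99337×0.99823 = 0.085654 + 0.881959 = 0.967613.
Q̄ = (S_0/π) × [bracket] = (1845/π) × 0.967613 = 568.3 W/m².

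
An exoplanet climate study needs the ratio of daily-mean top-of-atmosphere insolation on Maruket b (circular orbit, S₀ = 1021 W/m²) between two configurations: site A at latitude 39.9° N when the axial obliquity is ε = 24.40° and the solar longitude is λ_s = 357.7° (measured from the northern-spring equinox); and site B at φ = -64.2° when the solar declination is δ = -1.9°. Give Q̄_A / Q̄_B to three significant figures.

— Configuration A (φ=+39.9°):
Solar declination: sin δ = sin ε · sin λ_s = sin 24.40° × sin 357.7° = -0.01658, so δ = -0.950°.
cos H₀ = −tan(+39.9°) tan(-0.950°) = 0.0139, H₀ = 1.5569 rad.
Bracket: H₀ sin φ sin δ + cos φ cos δ sin H₀ = 1.5569×0.64145×-0.01658 + 0.76717×0.99986×0.99990 = -0.016558 + 0.766986 = 0.750428.
Q̄ = (S₀/π) × [bracket] = (1021/π) × 0.750428 = 243.88 W/m².
— Configuration B (φ=-64.2°):
cos H₀ = −tan(-64.2°) tan(-1.900°) = -0.0686, H₀ = 1.6395 rad.
Bracket: H₀ sin φ sin δ + cos φ cos δ sin H₀ = 1.6395×-0.90032×-0.03316 + 0.43523×0.99945×0.99764 = 0.048947 + 0.433964 = 0.482911.
Q̄ = (S₀/π) × [bracket] = (1021/π) × 0.482911 = 156.94 W/m².
Ratio Q̄_A / Q̄_B = 243.88 / 156.94 = 1.554.

Q̄_A / Q̄_B ≈ 1.55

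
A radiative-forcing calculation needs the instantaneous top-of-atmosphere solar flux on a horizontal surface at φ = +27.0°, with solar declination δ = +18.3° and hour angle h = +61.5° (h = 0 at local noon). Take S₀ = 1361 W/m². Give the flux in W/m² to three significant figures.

743 W/m²

cos θ_z = sin φ sin δ + cos φ cos δ cos h = 0.142550 + 0.403650 = 0.546200.
Flux = S₀ · cos θ_z = 1361 × 0.546200 = 743.4 W/m².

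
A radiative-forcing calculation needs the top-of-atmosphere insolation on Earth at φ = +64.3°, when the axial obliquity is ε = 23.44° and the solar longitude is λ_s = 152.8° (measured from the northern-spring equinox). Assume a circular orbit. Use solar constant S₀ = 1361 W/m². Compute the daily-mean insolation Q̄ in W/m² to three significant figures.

Solar declination: sin δ = sin ε · sin λ_s = sin 23.44° × sin 152.8° = 0.18183, so δ = +10.476°.
cos H₀ = −tan(+64.3°) tan(+10.476°) = -0.3842, H₀ = 1.9652 rad.
Bracket: H₀ sin φ sin δ + cos φ cos δ sin H₀ = 1.9652×0.90108×0.18183 + 0.43366×0.98333×0.92324 = 0.321985 + 0.393698 = 0.715683.
Q̄ = (S₀/π) × [bracket] = (1361/π) × 0.715683 = 310.0 W/m².

Q̄ ≈ 310 W/m²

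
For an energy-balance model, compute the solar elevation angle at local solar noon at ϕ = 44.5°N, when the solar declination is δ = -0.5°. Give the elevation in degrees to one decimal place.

45.0°

At local noon the hour angle is zero, so the zenith angle equals |ϕ − δ| = |+44.5° − (-0.500°)| = 45.000°.
Elevation = 90° − 45.000° = 45.0°.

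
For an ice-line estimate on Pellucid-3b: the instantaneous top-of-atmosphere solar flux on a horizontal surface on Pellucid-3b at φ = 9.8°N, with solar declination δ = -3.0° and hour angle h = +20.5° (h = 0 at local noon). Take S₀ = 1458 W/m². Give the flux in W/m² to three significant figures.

1.33e+03 W/m²

cos θ_z = sin φ sin δ + cos φ cos δ cos h = -0.008908 + 0.921739 = 0.912831.
Flux = S₀ · cos θ_z = 1458 × 0.912831 = 1331 W/m².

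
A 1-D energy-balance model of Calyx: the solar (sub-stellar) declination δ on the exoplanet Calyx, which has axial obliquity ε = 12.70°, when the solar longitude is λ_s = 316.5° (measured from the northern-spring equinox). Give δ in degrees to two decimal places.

sin δ = sin ε · sin λ_s = sin 12.70° × sin 316.5° = -0.151332.
δ = arcsin(-0.151332) = -8.70°.

δ = -8.70°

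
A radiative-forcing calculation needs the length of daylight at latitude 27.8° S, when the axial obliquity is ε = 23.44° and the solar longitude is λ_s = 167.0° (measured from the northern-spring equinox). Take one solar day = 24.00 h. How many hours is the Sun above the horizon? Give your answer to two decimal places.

Solar declination: sin δ = sin ε · sin λ_s = sin 23.44° × sin 167.0° = 0.08948, so δ = +5.134°.
cos H₀ = −tan φ · tan δ = −tan(-27.8°) × tan(+5.134°) = 0.0474, so H₀ = 1.5234 rad = 87.28°.
Daylight = 2H₀/(2π) × 24.00 h = (1.5234/π) × 24.00 = 11.64 h.

11.64 h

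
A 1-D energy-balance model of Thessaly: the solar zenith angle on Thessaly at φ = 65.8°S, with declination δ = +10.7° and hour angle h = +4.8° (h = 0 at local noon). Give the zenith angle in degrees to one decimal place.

θ_z = 76.6°

cos θ_z = sin φ sin δ + cos φ cos δ cos h = -0.169350 + 0.401383 = 0.232033.
θ_z = arccos(0.232033) = 76.6°.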